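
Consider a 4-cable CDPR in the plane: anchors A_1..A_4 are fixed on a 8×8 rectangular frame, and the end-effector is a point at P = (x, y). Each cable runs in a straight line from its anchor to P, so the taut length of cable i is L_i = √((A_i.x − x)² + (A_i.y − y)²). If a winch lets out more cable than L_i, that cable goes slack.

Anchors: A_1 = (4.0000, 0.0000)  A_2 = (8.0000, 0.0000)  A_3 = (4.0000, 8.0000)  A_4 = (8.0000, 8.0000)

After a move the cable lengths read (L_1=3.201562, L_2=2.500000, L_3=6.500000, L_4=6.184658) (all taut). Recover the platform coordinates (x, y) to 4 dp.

(6.5000, 2.0000)

circle eqns → linear via eq_j − eq_1; set c_j = A_j·A_j − L_j²
c_1 = 16.0000+0.0000−10.2500 = 5.7500
-8.0000·x + 0.0000·y = c_1−c_2 = -52.0000
0.0000·x − 16.0000·y = c_1−c_3 = -32.0000
-8.0000·x − 16.0000·y = c_1−c_4 = -84.0000
solve first two rows → x=6.5000, y=2.0000
check cable 4: ‖A_4−P‖² = 38.2500 ≈ L_4² = 38.2500 ✓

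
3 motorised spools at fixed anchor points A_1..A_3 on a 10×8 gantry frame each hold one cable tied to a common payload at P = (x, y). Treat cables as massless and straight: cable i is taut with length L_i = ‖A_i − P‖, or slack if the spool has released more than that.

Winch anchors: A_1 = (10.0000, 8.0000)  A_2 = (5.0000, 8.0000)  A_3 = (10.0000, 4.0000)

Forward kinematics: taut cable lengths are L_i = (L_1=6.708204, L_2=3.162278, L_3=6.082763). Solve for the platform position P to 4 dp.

each cable: (A_i−P)·(A_i−P) = L_i²; let q_i = ‖A_i‖²−L_i²
q_1 = 100.0000+64.0000−45.0000 = 119.0000
row 1: 10.0000x + 0.0000y = 40.0000  (q_2=79.0000)
row 2: 0.0000x + 8.0000y = 40.0000  (q_3=79.0000)
Cramer on rows 1–2 → x = 4.0000, y = 5.0000

(4.0000, 5.0000)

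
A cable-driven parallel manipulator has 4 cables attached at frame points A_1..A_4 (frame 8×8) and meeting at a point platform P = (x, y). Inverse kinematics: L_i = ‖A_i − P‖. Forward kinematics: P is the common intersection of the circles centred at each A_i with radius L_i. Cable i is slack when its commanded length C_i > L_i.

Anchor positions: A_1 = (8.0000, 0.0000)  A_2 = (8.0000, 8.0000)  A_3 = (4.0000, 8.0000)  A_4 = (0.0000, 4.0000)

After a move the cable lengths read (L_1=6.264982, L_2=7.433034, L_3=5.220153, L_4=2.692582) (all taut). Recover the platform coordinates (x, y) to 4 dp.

(2.5000, 3.0000)

each cable: (A_i−P)·(A_i−P) = L_i²; let c_i = ‖A_i‖²−L_i²
c_1 = 64.0000+0.0000−39.2500 = 24.7500
row 1: 0.0000x − 16.0000y = -48.0000  (c_2=72.7500)
row 2: 8.0000x − 16.0000y = -28.0000  (c_3=52.7500)
row 3: 16.0000x − 8.0000y = 16.0000  (c_4=8.7500)
Cramer on rows 1–2 → x = 2.5000, y = 3.0000
check cable 4: ‖A_4−P‖² = 7.2500 ≈ L_4² = 7.2500 ✓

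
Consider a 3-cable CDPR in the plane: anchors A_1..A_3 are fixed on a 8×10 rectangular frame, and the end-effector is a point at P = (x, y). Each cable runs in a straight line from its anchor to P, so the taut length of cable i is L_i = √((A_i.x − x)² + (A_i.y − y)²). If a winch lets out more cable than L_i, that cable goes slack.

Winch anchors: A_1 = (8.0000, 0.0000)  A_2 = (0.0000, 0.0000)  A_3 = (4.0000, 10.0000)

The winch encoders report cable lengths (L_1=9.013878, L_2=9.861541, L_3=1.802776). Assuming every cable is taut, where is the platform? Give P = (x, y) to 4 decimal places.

(5.0000, 8.5000)

circle eqns → linear via eq_j − eq_1; set c_j = A_j·A_j − L_j²
c_1 = 64.0000+0.0000−81.2500 = -17.2500
16.0000·x + 0.0000·y = c_1−c_2 = 80.0000
8.0000·x − 20.0000·y = c_1−c_3 = -130.0000
solve first two rows → x=5.0000, y=8.5000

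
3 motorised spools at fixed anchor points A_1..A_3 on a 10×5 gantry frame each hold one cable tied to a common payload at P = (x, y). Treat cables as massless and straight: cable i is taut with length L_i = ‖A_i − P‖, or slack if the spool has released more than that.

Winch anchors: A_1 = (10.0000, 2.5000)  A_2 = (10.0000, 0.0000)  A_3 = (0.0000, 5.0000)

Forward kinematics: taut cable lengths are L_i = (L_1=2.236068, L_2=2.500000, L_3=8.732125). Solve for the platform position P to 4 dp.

each cable: (A_i−P)·(A_i−P) = L_i²; let k_i = ‖A_i‖²−L_i²
k_1 = 100.0000+6.2500−5.0000 = 101.2500
row 1: 0.0000x + 5.0000y = 7.5000  (k_2=93.7500)
row 2: 20.0000x − 5.0000y = 152.5000  (k_3=-51.2500)
Cramer on rows 1–2 → x = 8.0000, y = 1.5000

(8.0000, 1.5000)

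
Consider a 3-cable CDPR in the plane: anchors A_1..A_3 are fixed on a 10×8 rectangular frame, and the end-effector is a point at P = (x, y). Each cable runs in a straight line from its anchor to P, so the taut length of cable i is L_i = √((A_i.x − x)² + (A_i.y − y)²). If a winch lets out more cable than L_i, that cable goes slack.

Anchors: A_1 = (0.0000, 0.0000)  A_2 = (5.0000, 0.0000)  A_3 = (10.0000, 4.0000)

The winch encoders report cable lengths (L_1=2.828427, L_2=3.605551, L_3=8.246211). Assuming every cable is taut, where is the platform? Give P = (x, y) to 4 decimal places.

expand ‖A_i−P‖²=L_i² and subtract eq 1 (c_i ≔ ‖A_i‖²−L_i²)
c_1 = 0.0000+0.0000−8.0000 = -8.0000
eq1−eq2 → [-10.0000  0.0000]·P = -20.0000
eq1−eq3 → [-20.0000  -8.0000]·P = -56.0000
2×2 solve → P = (2.0000, 2.0000)

(2.0000, 2.0000)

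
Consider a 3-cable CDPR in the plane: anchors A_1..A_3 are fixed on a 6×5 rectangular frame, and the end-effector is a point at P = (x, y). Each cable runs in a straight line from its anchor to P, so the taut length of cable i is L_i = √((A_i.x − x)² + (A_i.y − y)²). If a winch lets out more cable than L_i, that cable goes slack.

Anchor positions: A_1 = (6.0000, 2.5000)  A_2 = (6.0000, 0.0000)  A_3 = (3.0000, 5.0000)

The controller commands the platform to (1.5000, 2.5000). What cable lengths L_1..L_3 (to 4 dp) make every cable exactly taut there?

(4.5000, 5.1478, 2.9155)

L_1 = √((6.0000−1.5000)² + (2.5000−2.5000)²) = 4.5000
L_2 = √((6.0000−1.5000)² + (0.0000−2.5000)²) = 5.1478
L_3 = √((3.0000−1.5000)² + (5.0000−2.5000)²) = 2.9155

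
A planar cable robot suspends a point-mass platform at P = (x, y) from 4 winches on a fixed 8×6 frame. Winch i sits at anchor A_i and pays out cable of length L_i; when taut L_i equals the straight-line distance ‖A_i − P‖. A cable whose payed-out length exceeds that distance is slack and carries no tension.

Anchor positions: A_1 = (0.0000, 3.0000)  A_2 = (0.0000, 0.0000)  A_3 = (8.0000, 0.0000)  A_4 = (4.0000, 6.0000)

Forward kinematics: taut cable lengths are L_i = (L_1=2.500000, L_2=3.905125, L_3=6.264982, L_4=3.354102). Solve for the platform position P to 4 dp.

expand ‖A_i−P‖²=L_i² and subtract eq 1 (c_i ≔ ‖A_i‖²−L_i²)
c_1 = 0.0000+9.0000−6.2500 = 2.7500
eq1−eq2 → [0.0000  6.0000]·P = 18.0000
eq1−eq3 → [-16.0000  6.0000]·P = -22.0000
eq1−eq4 → [-8.0000  -6.0000]·P = -38.0000
2×2 solve → P = (2.5000, 3.0000)
check cable 4: ‖A_4−P‖² = 11.2500 ≈ L_4² = 11.2500 ✓

(2.5000, 3.0000)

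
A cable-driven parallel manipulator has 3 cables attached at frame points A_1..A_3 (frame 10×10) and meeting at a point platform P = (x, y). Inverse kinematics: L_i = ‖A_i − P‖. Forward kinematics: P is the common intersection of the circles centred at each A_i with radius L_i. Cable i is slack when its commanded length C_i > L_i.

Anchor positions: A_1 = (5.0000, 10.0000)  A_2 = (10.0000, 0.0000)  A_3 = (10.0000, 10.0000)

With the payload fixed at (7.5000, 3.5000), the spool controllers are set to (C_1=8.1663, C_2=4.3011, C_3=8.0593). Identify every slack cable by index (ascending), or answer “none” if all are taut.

1, 3

i=1: geometric 6.9642 vs commanded 8.1663 ⇒ slack
i=2: geometric 4.3012 vs commanded 4.3011 ⇒ taut
i=3: geometric 6.9642 vs commanded 8.0593 ⇒ slack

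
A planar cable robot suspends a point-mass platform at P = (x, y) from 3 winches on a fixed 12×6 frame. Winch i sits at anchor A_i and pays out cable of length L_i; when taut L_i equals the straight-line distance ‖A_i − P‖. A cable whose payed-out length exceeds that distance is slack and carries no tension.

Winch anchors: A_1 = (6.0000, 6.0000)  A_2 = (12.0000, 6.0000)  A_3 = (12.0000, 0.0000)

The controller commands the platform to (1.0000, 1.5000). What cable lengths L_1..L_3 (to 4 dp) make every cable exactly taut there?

(6.7268, 11.8849, 11.1018)

L_1 = √((6.0000−1.0000)² + (6.0000−1.5000)²) = 6.7268
L_2 = √((12.0000−1.0000)² + (6.0000−1.5000)²) = 11.8849
L_3 = √((12.0000−1.0000)² + (0.0000−1.5000)²) = 11.1018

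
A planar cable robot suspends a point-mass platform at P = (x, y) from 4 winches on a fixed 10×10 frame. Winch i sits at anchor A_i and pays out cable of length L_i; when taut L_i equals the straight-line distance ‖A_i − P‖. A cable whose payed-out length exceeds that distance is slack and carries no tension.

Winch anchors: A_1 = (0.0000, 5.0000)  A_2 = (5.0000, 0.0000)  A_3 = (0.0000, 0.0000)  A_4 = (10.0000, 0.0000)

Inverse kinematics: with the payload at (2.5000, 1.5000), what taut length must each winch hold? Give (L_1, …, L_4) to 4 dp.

L_1: Δ = A_1−P = (-2.5000, 3.5000) → ‖Δ‖ = √18.5000 = 4.3012
L_2: Δ = A_2−P = (2.5000, -1.5000) → ‖Δ‖ = √8.5000 = 2.9155
L_3: Δ = A_3−P = (-2.5000, -1.5000) → ‖Δ‖ = √8.5000 = 2.9155
L_4: Δ = A_4−P = (7.5000, -1.5000) → ‖Δ‖ = √58.5000 = 7.6485

(4.3012, 2.9155, 2.9155, 7.6485)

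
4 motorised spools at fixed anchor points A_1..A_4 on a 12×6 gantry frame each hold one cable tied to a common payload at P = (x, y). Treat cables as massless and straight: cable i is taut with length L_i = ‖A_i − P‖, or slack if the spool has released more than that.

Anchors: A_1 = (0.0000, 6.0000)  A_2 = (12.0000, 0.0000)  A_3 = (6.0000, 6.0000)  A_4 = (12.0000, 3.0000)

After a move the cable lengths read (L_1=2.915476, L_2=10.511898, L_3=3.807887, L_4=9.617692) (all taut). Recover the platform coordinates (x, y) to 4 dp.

expand ‖A_i−P‖²=L_i² and subtract eq 1 (c_i ≔ ‖A_i‖²−L_i²)
c_1 = 0.0000+36.0000−8.5000 = 27.5000
eq1−eq2 → [-24.0000  12.0000]·P = -6.0000
eq1−eq3 → [-12.0000  0.0000]·P = -30.0000
eq1−eq4 → [-24.0000  6.0000]·P = -33.0000
2×2 solve → P = (2.5000, 4.5000)
check cable 4: ‖A_4−P‖² = 92.5000 ≈ L_4² = 92.5000 ✓

(2.5000, 4.5000)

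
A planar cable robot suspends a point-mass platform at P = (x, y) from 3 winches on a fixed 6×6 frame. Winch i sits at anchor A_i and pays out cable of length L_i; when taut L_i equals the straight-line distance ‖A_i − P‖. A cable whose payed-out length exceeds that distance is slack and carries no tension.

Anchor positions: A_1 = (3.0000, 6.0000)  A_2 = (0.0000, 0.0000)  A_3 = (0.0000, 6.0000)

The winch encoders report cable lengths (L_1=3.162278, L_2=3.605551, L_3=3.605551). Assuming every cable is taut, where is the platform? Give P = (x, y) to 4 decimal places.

each cable: (A_i−P)·(A_i−P) = L_i²; let q_i = ‖A_i‖²−L_i²
q_1 = 9.0000+36.0000−10.0000 = 35.0000
row 1: 6.0000x + 12.0000y = 48.0000  (q_2=-13.0000)
row 2: 6.0000x + 0.0000y = 12.0000  (q_3=23.0000)
Cramer on rows 1–2 → x = 2.0000, y = 3.0000

(2.0000, 3.0000)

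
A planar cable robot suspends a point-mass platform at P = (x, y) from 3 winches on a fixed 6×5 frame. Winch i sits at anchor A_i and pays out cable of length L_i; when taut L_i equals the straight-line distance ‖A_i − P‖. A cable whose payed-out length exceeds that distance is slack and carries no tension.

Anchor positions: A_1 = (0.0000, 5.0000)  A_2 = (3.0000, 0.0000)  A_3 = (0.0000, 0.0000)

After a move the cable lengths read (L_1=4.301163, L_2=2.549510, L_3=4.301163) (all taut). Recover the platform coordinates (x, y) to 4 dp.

(3.5000, 2.5000)

each cable: (A_i−P)·(A_i−P) = L_i²; let c_i = ‖A_i‖²−L_i²
c_1 = 0.0000+25.0000−18.5000 = 6.5000
row 1: -6.0000x + 10.0000y = 4.0000  (c_2=2.5000)
row 2: 0.0000x + 10.0000y = 25.0000  (c_3=-18.5000)
Cramer on rows 1–2 → x = 3.5000, y = 2.5000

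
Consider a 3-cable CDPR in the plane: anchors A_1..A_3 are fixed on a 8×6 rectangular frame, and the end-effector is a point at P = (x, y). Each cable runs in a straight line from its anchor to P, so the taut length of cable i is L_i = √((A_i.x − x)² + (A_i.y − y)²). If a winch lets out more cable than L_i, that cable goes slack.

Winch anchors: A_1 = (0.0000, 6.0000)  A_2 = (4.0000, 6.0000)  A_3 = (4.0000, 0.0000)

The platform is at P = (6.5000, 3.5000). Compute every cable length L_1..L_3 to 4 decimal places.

(6.9642, 3.5355, 4.3012)

L_1: Δ = A_1−P = (-6.5000, 2.5000) → ‖Δ‖ = √48.5000 = 6.9642
L_2: Δ = A_2−P = (-2.5000, 2.5000) → ‖Δ‖ = √12.5000 = 3.5355
L_3: Δ = A_3−P = (-2.5000, -3.5000) → ‖Δ‖ = √18.5000 = 4.3012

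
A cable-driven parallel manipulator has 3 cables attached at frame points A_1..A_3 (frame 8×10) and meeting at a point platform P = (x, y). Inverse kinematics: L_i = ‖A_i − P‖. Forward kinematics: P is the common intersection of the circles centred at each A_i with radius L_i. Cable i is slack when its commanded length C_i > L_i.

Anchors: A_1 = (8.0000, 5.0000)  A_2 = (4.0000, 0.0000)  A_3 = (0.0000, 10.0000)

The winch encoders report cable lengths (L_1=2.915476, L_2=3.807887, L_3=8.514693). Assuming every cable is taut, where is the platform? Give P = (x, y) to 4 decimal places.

(5.5000, 3.5000)

circle eqns → linear via eq_j − eq_1; set c_j = A_j·A_j − L_j²
c_1 = 64.0000+25.0000−8.5000 = 80.5000
8.0000·x + 10.0000·y = c_1−c_2 = 79.0000
16.0000·x − 10.0000·y = c_1−c_3 = 53.0000
solve first two rows → x=5.5000, y=3.5000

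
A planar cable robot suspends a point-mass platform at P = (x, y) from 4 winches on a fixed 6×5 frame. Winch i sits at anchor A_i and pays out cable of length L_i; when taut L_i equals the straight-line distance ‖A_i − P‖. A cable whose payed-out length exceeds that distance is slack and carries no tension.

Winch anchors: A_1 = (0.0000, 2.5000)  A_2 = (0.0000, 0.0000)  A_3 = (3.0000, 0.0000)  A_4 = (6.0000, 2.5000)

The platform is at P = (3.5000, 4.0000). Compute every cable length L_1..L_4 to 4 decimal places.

(3.8079, 5.3151, 4.0311, 2.9155)

L_1 = √((0.0000−3.5000)² + (2.5000−4.0000)²) = 3.8079
L_2 = √((0.0000−3.5000)² + (0.0000−4.0000)²) = 5.3151
L_3 = √((3.0000−3.5000)² + (0.0000−4.0000)²) = 4.0311
L_4 = √((6.0000−3.5000)² + (2.5000−4.0000)²) = 2.9155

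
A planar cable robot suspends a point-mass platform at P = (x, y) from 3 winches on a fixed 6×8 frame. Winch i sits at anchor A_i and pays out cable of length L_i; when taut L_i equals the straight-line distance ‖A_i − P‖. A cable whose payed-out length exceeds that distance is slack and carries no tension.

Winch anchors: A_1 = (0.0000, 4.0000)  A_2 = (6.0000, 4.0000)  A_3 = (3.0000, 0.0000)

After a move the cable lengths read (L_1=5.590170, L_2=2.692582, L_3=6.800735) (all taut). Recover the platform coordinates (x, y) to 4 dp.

(5.0000, 6.5000)

expand ‖A_i−P‖²=L_i² and subtract eq 1 (k_i ≔ ‖A_i‖²−L_i²)
k_1 = 0.0000+16.0000−31.2500 = -15.2500
eq1−eq2 → [-12.0000  0.0000]·P = -60.0000
eq1−eq3 → [-6.0000  8.0000]·P = 22.0000
2×2 solve → P = (5.0000, 6.5000)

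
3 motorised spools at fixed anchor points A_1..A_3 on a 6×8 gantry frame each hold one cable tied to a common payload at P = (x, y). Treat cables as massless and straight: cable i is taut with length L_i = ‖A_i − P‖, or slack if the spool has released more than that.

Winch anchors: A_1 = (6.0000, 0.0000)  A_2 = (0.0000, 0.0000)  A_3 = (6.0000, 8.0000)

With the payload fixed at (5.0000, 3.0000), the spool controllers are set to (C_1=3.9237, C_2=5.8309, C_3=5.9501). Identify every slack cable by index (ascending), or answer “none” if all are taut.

cable 1: L_1 = ‖A_1−P‖ = 3.1623;  C_1 = 3.9237 → slack
cable 2: L_2 = ‖A_2−P‖ = 5.8310;  C_2 = 5.8309 → taut
cable 3: L_3 = ‖A_3−P‖ = 5.0990;  C_3 = 5.9501 → slack

1, 3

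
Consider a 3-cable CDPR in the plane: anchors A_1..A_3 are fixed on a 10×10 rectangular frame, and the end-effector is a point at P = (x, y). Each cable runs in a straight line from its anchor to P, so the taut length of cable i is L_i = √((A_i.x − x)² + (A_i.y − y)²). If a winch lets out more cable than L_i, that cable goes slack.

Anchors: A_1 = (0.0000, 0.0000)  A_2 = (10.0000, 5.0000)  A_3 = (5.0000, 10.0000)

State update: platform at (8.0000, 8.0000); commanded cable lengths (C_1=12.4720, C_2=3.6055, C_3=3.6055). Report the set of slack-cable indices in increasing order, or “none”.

1

i=1: geometric 11.3137 vs commanded 12.4720 ⇒ slack
i=2: geometric 3.6056 vs commanded 3.6055 ⇒ taut
i=3: geometric 3.6056 vs commanded 3.6055 ⇒ taut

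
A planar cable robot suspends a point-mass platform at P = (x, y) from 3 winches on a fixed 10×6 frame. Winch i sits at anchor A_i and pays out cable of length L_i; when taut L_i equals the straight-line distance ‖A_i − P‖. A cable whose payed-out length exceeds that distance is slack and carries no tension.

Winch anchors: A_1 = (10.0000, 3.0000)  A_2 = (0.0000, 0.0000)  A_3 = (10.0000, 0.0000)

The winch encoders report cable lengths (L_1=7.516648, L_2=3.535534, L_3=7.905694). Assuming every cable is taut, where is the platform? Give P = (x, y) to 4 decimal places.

(2.5000, 2.5000)

expand ‖A_i−P‖²=L_i² and subtract eq 1 (q_i ≔ ‖A_i‖²−L_i²)
q_1 = 100.0000+9.0000−56.5000 = 52.5000
eq1−eq2 → [20.0000  6.0000]·P = 65.0000
eq1−eq3 → [0.0000  6.0000]·P = 15.0000
2×2 solve → P = (2.5000, 2.5000)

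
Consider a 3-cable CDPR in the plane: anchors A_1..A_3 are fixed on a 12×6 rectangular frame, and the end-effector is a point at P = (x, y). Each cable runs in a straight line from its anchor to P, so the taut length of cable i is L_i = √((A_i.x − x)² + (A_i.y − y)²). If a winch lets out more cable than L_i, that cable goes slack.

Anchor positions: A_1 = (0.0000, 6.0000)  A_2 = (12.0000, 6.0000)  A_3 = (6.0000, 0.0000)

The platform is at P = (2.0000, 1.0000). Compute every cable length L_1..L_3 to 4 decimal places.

(5.3852, 11.1803, 4.1231)

cable 1: Δx=-2.0000, Δy=5.0000; L_1 = √(Δx²+Δy²) = 5.3852
cable 2: Δx=10.0000, Δy=5.0000; L_2 = √(Δx²+Δy²) = 11.1803
cable 3: Δx=4.0000, Δy=-1.0000; L_3 = √(Δx²+Δy²) = 4.1231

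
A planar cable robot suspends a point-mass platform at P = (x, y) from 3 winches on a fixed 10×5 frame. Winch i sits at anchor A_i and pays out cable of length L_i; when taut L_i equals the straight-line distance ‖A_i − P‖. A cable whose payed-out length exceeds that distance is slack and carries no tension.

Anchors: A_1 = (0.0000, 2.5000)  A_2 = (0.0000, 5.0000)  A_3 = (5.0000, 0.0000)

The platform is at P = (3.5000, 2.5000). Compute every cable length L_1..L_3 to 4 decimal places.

L_1 = √((0.0000−3.5000)² + (2.5000−2.5000)²) = 3.5000
L_2 = √((0.0000−3.5000)² + (5.0000−2.5000)²) = 4.3012
L_3 = √((5.0000−3.5000)² + (0.0000−2.5000)²) = 2.9155

(3.5000, 4.3012, 2.9155)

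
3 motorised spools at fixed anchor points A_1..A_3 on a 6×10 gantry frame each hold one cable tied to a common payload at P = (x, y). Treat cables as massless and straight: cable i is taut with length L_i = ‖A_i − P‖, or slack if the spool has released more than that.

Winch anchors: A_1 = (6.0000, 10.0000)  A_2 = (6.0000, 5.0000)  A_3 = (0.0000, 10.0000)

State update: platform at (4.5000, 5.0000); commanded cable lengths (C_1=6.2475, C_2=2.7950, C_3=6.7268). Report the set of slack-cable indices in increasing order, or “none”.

cable 1: √((1.5000)²+(5.0000)²)=5.2202, C_1=6.2475: slack
cable 2: √((1.5000)²+(0.0000)²)=1.5000, C_2=2.7950: slack
cable 3: √((-4.5000)²+(5.0000)²)=6.7268, C_3=6.7268: taut

1, 2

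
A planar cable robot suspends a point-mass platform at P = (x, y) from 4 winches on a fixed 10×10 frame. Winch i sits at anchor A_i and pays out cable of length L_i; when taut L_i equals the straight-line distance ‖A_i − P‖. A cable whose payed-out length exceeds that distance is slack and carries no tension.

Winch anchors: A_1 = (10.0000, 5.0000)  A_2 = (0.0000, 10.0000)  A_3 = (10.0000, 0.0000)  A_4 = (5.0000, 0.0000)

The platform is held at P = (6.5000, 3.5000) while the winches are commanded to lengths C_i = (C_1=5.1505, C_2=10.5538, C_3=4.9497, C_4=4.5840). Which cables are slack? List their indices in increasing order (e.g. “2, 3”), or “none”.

1, 2, 4

cable 1: √((3.5000)²+(1.5000)²)=3.8079, C_1=5.1505: slack
cable 2: √((-6.5000)²+(6.5000)²)=9.1924, C_2=10.5538: slack
cable 3: √((3.5000)²+(-3.5000)²)=4.9497, C_3=4.9497: taut
cable 4: √((-1.5000)²+(-3.5000)²)=3.8079, C_4=4.5840: slack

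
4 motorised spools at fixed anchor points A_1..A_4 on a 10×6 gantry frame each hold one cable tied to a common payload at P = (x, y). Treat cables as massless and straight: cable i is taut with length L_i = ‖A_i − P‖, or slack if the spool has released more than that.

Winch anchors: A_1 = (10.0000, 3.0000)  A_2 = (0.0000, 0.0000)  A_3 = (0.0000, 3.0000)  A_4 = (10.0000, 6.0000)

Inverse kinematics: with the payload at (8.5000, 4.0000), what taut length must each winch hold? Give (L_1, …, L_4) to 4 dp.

L_1: Δ = A_1−P = (1.5000, -1.0000) → ‖Δ‖ = √3.2500 = 1.8028
L_2: Δ = A_2−P = (-8.5000, -4.0000) → ‖Δ‖ = √88.2500 = 9.3941
L_3: Δ = A_3−P = (-8.5000, -1.0000) → ‖Δ‖ = √73.2500 = 8.5586
L_4: Δ = A_4−P = (1.5000, 2.0000) → ‖Δ‖ = √6.2500 = 2.5000

(1.8028, 9.3941, 8.5586, 2.5000)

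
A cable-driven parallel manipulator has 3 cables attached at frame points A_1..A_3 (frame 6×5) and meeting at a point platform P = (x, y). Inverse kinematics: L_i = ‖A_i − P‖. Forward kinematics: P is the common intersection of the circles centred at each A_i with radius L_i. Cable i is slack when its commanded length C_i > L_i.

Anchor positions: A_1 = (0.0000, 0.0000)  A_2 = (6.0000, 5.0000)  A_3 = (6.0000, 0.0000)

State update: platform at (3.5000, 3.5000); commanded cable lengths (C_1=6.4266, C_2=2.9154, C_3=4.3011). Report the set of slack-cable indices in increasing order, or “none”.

i=1: geometric 4.9497 vs commanded 6.4266 ⇒ slack
i=2: geometric 2.9155 vs commanded 2.9154 ⇒ taut
i=3: geometric 4.3012 vs commanded 4.3011 ⇒ taut

1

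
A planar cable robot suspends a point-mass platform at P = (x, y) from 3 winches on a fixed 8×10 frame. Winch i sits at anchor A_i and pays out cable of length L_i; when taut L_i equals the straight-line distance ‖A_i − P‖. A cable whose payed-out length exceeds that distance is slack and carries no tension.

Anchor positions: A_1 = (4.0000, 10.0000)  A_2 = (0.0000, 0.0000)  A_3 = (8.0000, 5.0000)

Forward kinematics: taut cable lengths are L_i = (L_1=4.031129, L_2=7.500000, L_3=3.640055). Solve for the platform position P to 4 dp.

(4.5000, 6.0000)

each cable: (A_i−P)·(A_i−P) = L_i²; let c_i = ‖A_i‖²−L_i²
c_1 = 16.0000+100.0000−16.2500 = 99.7500
row 1: 8.0000x + 20.0000y = 156.0000  (c_2=-56.2500)
row 2: -8.0000x + 10.0000y = 24.0000  (c_3=75.7500)
Cramer on rows 1–2 → x = 4.5000, y = 6.0000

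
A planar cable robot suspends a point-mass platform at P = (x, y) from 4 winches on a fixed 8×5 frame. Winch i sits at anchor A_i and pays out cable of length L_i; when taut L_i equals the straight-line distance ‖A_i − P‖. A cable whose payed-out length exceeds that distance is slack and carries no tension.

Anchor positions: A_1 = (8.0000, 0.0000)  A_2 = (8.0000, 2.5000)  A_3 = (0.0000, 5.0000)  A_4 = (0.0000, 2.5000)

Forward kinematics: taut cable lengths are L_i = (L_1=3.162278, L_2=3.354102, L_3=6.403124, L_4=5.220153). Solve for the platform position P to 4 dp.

circle eqns → linear via eq_j − eq_1; set k_j = A_j·A_j − L_j²
k_1 = 64.0000+0.0000−10.0000 = 54.0000
0.0000·x − 5.0000·y = k_1−k_2 = -5.0000
16.0000·x − 10.0000·y = k_1−k_3 = 70.0000
16.0000·x − 5.0000·y = k_1−k_4 = 75.0000
solve first two rows → x=5.0000, y=1.0000
check cable 4: ‖A_4−P‖² = 27.2500 ≈ L_4² = 27.2500 ✓

(5.0000, 1.0000)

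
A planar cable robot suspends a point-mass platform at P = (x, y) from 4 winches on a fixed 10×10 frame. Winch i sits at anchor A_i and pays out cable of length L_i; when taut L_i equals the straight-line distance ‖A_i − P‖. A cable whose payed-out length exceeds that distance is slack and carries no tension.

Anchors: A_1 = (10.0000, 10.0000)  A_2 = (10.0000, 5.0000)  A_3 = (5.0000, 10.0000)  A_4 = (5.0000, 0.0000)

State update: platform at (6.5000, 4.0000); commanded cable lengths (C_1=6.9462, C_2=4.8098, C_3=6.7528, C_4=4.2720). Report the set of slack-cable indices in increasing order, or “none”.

cable 1: √((3.5000)²+(6.0000)²)=6.9462, C_1=6.9462: taut
cable 2: √((3.5000)²+(1.0000)²)=3.6401, C_2=4.8098: slack
cable 3: √((-1.5000)²+(6.0000)²)=6.1847, C_3=6.7528: slack
cable 4: √((-1.5000)²+(-4.0000)²)=4.2720, C_4=4.2720: taut

2, 3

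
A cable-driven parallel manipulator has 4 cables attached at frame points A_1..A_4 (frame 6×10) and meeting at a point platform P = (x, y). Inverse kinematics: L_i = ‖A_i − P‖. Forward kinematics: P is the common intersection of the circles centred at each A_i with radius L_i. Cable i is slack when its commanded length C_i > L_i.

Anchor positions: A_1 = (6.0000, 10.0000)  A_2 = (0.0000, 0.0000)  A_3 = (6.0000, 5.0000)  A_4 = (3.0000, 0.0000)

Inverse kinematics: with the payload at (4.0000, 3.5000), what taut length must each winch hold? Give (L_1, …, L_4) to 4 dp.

L_1: Δ = A_1−P = (2.0000, 6.5000) → ‖Δ‖ = √46.2500 = 6.8007
L_2: Δ = A_2−P = (-4.0000, -3.5000) → ‖Δ‖ = √28.2500 = 5.3151
L_3: Δ = A_3−P = (2.0000, 1.5000) → ‖Δ‖ = √6.2500 = 2.5000
L_4: Δ = A_4−P = (-1.0000, -3.5000) → ‖Δ‖ = √13.2500 = 3.6401

(6.8007, 5.3151, 2.5000, 3.6401)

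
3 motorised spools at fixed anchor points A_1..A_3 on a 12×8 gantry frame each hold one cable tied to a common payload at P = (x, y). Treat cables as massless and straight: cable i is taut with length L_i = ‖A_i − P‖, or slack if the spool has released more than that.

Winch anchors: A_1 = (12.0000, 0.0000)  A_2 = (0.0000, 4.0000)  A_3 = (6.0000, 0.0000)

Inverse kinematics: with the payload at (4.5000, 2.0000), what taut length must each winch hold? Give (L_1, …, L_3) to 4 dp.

L_1: Δ = A_1−P = (7.5000, -2.0000) → ‖Δ‖ = √60.2500 = 7.7621
L_2: Δ = A_2−P = (-4.5000, 2.0000) → ‖Δ‖ = √24.2500 = 4.9244
L_3: Δ = A_3−P = (1.5000, -2.0000) → ‖Δ‖ = √6.2500 = 2.5000

(7.7621, 4.9244, 2.5000)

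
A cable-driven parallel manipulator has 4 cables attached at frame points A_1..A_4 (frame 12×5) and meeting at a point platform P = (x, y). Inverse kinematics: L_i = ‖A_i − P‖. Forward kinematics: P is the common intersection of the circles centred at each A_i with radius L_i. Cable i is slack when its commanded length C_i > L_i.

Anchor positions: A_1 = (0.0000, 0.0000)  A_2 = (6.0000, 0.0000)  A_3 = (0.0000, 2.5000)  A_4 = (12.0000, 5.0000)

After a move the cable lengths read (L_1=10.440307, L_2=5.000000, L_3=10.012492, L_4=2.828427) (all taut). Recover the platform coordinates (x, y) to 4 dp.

(10.0000, 3.0000)

each cable: (A_i−P)·(A_i−P) = L_i²; let k_i = ‖A_i‖²−L_i²
k_1 = 0.0000+0.0000−109.0000 = -109.0000
row 1: -12.0000x + 0.0000y = -120.0000  (k_2=11.0000)
row 2: 0.0000x − 5.0000y = -15.0000  (k_3=-94.0000)
row 3: -24.0000x − 10.0000y = -270.0000  (k_4=161.0000)
Cramer on rows 1–2 → x = 10.0000, y = 3.0000
check cable 4: ‖A_4−P‖² = 8.0000 ≈ L_4² = 8.0000 ✓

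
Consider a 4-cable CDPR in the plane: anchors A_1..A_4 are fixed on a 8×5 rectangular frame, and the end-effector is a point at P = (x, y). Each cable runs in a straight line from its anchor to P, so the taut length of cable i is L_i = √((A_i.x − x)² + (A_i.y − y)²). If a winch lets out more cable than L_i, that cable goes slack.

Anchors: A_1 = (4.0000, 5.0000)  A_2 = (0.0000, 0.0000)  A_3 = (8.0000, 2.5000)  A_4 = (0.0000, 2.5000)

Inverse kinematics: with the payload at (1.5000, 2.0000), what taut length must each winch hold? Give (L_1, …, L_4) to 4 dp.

(3.9051, 2.5000, 6.5192, 1.5811)

L_1 = √((4.0000−1.5000)² + (5.0000−2.0000)²) = 3.9051
L_2 = √((0.0000−1.5000)² + (0.0000−2.0000)²) = 2.5000
L_3 = √((8.0000−1.5000)² + (2.5000−2.0000)²) = 6.5192
L_4 = √((0.0000−1.5000)² + (2.5000−2.0000)²) = 1.5811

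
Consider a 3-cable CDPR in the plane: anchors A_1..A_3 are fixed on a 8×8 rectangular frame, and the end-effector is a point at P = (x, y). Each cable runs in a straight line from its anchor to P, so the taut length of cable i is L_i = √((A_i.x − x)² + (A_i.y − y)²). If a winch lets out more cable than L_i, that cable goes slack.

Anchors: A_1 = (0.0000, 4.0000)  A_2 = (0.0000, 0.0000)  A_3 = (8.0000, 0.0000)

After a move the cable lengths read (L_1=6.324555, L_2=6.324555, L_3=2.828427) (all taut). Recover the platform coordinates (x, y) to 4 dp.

(6.0000, 2.0000)

expand ‖A_i−P‖²=L_i² and subtract eq 1 (c_i ≔ ‖A_i‖²−L_i²)
c_1 = 0.0000+16.0000−40.0000 = -24.0000
eq1−eq2 → [0.0000  8.0000]·P = 16.0000
eq1−eq3 → [-16.0000  8.0000]·P = -80.0000
2×2 solve → P = (6.0000, 2.0000)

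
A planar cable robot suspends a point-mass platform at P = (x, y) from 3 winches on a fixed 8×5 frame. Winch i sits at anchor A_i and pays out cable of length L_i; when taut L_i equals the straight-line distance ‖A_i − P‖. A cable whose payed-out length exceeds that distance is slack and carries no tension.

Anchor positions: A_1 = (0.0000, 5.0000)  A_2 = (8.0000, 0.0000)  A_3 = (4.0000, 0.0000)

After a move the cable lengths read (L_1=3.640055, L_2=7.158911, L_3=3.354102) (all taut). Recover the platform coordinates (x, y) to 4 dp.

each cable: (A_i−P)·(A_i−P) = L_i²; let c_i = ‖A_i‖²−L_i²
c_1 = 0.0000+25.0000−13.2500 = 11.7500
row 1: -16.0000x + 10.0000y = -1.0000  (c_2=12.7500)
row 2: -8.0000x + 10.0000y = 7.0000  (c_3=4.7500)
Cramer on rows 1–2 → x = 1.0000, y = 1.5000

(1.0000, 1.5000)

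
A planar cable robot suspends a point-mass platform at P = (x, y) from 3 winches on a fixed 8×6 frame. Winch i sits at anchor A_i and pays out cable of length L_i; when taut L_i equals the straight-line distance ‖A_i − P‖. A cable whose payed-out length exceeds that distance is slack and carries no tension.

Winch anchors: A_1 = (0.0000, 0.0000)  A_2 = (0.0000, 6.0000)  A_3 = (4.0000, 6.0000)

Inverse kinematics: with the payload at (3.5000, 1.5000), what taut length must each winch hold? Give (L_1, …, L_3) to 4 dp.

(3.8079, 5.7009, 4.5277)

L_1: Δ = A_1−P = (-3.5000, -1.5000) → ‖Δ‖ = √14.5000 = 3.8079
L_2: Δ = A_2−P = (-3.5000, 4.5000) → ‖Δ‖ = √32.5000 = 5.7009
L_3: Δ = A_3−P = (0.5000, 4.5000) → ‖Δ‖ = √20.5000 = 4.5277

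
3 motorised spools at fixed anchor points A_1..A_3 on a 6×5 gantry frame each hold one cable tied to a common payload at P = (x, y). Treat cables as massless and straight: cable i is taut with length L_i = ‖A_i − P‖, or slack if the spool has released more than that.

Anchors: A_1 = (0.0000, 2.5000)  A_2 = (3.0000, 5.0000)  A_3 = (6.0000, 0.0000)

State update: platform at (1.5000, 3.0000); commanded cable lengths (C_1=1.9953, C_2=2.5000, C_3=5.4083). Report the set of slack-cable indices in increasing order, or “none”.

1

i=1: geometric 1.5811 vs commanded 1.9953 ⇒ slack
i=2: geometric 2.5000 vs commanded 2.5000 ⇒ taut
i=3: geometric 5.4083 vs commanded 5.4083 ⇒ taut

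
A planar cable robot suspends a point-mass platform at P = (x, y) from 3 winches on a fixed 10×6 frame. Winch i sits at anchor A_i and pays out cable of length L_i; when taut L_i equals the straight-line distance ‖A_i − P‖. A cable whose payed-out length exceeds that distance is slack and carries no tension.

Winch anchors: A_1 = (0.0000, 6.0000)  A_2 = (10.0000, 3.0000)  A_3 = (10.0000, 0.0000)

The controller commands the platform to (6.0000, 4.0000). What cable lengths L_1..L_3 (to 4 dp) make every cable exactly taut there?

L_1: Δ = A_1−P = (-6.0000, 2.0000) → ‖Δ‖ = √40.0000 = 6.3246
L_2: Δ = A_2−P = (4.0000, -1.0000) → ‖Δ‖ = √17.0000 = 4.1231
L_3: Δ = A_3−P = (4.0000, -4.0000) → ‖Δ‖ = √32.0000 = 5.6569

(6.3246, 4.1231, 5.6569)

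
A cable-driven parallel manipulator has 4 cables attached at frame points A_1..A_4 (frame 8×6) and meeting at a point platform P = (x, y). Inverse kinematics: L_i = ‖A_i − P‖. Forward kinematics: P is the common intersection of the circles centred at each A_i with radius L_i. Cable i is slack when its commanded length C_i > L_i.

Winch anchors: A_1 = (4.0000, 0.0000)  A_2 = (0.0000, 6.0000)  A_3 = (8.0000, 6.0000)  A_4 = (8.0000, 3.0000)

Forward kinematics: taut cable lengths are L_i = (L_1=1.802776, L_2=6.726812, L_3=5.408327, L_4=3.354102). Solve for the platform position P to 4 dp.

(5.0000, 1.5000)

expand ‖A_i−P‖²=L_i² and subtract eq 1 (c_i ≔ ‖A_i‖²−L_i²)
c_1 = 16.0000+0.0000−3.2500 = 12.7500
eq1−eq2 → [8.0000  -12.0000]·P = 22.0000
eq1−eq3 → [-8.0000  -12.0000]·P = -58.0000
eq1−eq4 → [-8.0000  -6.0000]·P = -49.0000
2×2 solve → P = (5.0000, 1.5000)
check cable 4: ‖A_4−P‖² = 11.2500 ≈ L_4² = 11.2500 ✓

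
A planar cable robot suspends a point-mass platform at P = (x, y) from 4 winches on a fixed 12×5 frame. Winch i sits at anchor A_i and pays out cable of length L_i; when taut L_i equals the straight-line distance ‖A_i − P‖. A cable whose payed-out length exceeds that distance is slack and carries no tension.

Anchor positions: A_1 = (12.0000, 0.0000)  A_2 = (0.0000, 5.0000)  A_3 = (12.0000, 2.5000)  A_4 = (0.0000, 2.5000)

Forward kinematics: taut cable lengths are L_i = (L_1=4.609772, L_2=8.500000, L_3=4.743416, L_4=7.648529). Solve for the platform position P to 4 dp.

(7.5000, 1.0000)

expand ‖A_i−P‖²=L_i² and subtract eq 1 (k_i ≔ ‖A_i‖²−L_i²)
k_1 = 144.0000+0.0000−21.2500 = 122.7500
eq1−eq2 → [24.0000  -10.0000]·P = 170.0000
eq1−eq3 → [0.0000  -5.0000]·P = -5.0000
eq1−eq4 → [24.0000  -5.0000]·P = 175.0000
2×2 solve → P = (7.5000, 1.0000)
check cable 4: ‖A_4−P‖² = 58.5000 ≈ L_4² = 58.5000 ✓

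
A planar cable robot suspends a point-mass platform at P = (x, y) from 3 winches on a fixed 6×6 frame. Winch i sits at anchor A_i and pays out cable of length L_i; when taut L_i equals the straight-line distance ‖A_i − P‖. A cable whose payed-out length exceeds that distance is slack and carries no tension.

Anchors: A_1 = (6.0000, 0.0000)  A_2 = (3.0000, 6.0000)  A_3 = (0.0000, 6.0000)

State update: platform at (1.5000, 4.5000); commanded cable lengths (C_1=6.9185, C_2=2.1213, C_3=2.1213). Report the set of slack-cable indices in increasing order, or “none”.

1

cable 1: L_1 = ‖A_1−P‖ = 6.3640;  C_1 = 6.9185 → slack
cable 2: L_2 = ‖A_2−P‖ = 2.1213;  C_2 = 2.1213 → taut
cable 3: L_3 = ‖A_3−P‖ = 2.1213;  C_3 = 2.1213 → taut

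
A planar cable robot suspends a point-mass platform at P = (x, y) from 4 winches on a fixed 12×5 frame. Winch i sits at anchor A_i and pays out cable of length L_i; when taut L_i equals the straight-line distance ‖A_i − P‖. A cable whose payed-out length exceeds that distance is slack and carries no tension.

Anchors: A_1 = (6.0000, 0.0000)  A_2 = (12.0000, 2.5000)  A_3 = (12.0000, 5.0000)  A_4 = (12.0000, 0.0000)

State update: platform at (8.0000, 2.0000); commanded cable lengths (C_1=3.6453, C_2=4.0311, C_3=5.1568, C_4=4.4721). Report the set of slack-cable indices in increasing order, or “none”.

1, 3

cable 1: √((-2.0000)²+(-2.0000)²)=2.8284, C_1=3.6453: slack
cable 2: √((4.0000)²+(0.5000)²)=4.0311, C_2=4.0311: taut
cable 3: √((4.0000)²+(3.0000)²)=5.0000, C_3=5.1568: slack
cable 4: √((4.0000)²+(-2.0000)²)=4.4721, C_4=4.4721: taut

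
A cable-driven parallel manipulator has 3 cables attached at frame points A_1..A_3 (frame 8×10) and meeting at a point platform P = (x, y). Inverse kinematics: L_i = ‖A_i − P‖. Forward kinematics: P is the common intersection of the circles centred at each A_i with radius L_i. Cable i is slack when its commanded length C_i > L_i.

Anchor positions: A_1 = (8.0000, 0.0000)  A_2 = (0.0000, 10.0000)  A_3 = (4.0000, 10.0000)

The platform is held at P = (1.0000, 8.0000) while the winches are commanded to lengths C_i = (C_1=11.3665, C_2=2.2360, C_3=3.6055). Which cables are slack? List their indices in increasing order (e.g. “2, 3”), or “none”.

1

cable 1: L_1 = ‖A_1−P‖ = 10.6301;  C_1 = 11.3665 → slack
cable 2: L_2 = ‖A_2−P‖ = 2.2361;  C_2 = 2.2360 → taut
cable 3: L_3 = ‖A_3−P‖ = 3.6056;  C_3 = 3.6055 → taut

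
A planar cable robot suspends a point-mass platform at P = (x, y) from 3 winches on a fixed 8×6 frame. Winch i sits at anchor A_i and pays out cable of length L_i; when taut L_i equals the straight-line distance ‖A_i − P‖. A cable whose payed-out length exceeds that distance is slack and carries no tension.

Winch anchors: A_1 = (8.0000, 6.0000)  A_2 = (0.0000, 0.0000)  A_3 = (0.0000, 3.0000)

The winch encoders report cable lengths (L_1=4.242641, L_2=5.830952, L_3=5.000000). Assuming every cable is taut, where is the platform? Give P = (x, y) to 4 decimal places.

(5.0000, 3.0000)

expand ‖A_i−P‖²=L_i² and subtract eq 1 (c_i ≔ ‖A_i‖²−L_i²)
c_1 = 64.0000+36.0000−18.0000 = 82.0000
eq1−eq2 → [16.0000  12.0000]·P = 116.0000
eq1−eq3 → [16.0000  6.0000]·P = 98.0000
2×2 solve → P = (5.0000, 3.0000)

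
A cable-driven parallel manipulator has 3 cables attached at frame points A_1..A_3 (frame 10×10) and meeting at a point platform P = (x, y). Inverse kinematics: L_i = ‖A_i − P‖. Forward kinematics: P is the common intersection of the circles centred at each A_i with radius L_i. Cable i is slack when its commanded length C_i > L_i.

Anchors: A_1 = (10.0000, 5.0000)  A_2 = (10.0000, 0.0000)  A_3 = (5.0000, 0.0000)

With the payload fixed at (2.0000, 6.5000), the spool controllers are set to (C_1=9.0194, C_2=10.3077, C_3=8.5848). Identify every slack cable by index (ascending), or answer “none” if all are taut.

1, 3

i=1: geometric 8.1394 vs commanded 9.0194 ⇒ slack
i=2: geometric 10.3078 vs commanded 10.3077 ⇒ taut
i=3: geometric 7.1589 vs commanded 8.5848 ⇒ slack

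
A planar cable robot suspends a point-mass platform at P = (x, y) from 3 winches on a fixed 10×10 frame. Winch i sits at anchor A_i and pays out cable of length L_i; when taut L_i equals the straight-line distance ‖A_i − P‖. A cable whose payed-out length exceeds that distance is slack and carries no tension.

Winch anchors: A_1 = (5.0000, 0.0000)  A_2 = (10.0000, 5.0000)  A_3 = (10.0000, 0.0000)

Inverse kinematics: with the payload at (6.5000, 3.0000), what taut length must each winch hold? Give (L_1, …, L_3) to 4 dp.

(3.3541, 4.0311, 4.6098)

cable 1: Δx=-1.5000, Δy=-3.0000; L_1 = √(Δx²+Δy²) = 3.3541
cable 2: Δx=3.5000, Δy=2.0000; L_2 = √(Δx²+Δy²) = 4.0311
cable 3: Δx=3.5000, Δy=-3.0000; L_3 = √(Δx²+Δy²) = 4.6098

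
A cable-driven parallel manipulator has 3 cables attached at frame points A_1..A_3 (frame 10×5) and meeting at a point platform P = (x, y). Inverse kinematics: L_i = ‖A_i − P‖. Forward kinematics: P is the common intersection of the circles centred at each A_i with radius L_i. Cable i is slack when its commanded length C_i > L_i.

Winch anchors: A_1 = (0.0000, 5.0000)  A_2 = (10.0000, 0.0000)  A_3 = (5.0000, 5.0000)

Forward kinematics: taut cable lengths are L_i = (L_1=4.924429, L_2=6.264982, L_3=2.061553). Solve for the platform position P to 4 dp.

(4.5000, 3.0000)

each cable: (A_i−P)·(A_i−P) = L_i²; let q_i = ‖A_i‖²−L_i²
q_1 = 0.0000+25.0000−24.2500 = 0.7500
row 1: -20.0000x + 10.0000y = -60.0000  (q_2=60.7500)
row 2: -10.0000x + 0.0000y = -45.0000  (q_3=45.7500)
Cramer on rows 1–2 → x = 4.5000, y = 3.0000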